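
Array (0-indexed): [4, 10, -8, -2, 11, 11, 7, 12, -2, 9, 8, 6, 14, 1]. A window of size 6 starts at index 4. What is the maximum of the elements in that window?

Elements at indices 4..9: 11, 11, 7, 12, -2, 9
max(11, 11, 7, 12, -2, 9) = 12

12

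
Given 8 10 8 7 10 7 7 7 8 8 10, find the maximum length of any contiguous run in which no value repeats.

add 8: [8] len 1
add 10: [8, 10] len 2
add 8 (repeat 8, move left end past it): [10, 8] len 2
add 7: [10, 8, 7] len 3
add 10 (repeat 10, move left end past it): [8, 7, 10] len 3
add 7 (repeat 7, move left end past it): [10, 7] len 2
add 7 (repeat 7, move left end past it): [7] len 1
add 7 (repeat 7, move left end past it): [7] len 1
add 8: [7, 8] len 2
add 8 (repeat 8, move left end past it): [8] len 1
add 10: [8, 10] len 2
Longest all-distinct length: 3.

3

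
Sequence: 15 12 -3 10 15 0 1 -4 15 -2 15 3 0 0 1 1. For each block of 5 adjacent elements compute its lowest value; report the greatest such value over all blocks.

0

15 12 -3 10 15 → min -3
12 -3 10 15 0 → min -3
-3 10 15 0 1 → min -3
10 15 0 1 -4 → min -4
15 0 1 -4 15 → min -4
0 1 -4 15 -2 → min -4
1 -4 15 -2 15 → min -4
-4 15 -2 15 3 → min -4
15 -2 15 3 0 → min -2
-2 15 3 0 0 → min -2
15 3 0 0 1 → min 0
3 0 0 1 1 → min 0
Greatest of these is 0.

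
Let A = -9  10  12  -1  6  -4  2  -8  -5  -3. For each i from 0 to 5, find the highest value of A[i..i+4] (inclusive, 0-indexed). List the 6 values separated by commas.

[-9, 10, 12, -1, 6] → max 12
[10, 12, -1, 6, -4] → max 12
[12, -1, 6, -4, 2] → max 12
[-1, 6, -4, 2, -8] → max 6
[6, -4, 2, -8, -5] → max 6
[-4, 2, -8, -5, -3] → max 2

12, 12, 12, 6, 6, 2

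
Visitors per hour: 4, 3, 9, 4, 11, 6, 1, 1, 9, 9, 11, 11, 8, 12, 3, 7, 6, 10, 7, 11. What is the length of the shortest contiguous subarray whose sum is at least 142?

Extend right; whenever the sum reaches 142, record the length and shrink from the left:
add 4: running sum 4 < 142
add 3: running sum 7 < 142
add 9: running sum 16 < 142
add 4: running sum 20 < 142
add 11: running sum 31 < 142
add 6: running sum 37 < 142
add 1: running sum 38 < 142
add 1: running sum 39 < 142
add 9: running sum 48 < 142
add 9: running sum 57 < 142
add 11: running sum 68 < 142
add 11: running sum 79 < 142
add 8: running sum 87 < 142
add 12: running sum 99 < 142
add 3: running sum 102 < 142
add 7: running sum 109 < 142
add 6: running sum 115 < 142
add 10: running sum 125 < 142
add 7: running sum 132 < 142
end 19: [4, 3, 9, 4, 11, 6, 1, 1, 9, 9, 11, 11, 8, 12, 3, 7, 6, 10, 7, 11] sum 143, len 20
Shortest qualifying length: 20.

20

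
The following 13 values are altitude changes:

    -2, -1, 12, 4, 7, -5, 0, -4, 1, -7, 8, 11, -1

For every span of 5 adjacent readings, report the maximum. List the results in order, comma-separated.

Sliding a size-5 window across the 13 values:
[-2, -1, 12, 4, 7] → max 12
[-1, 12, 4, 7, -5] → max 12
[12, 4, 7, -5, 0] → max 12
[4, 7, -5, 0, -4] → max 7
[7, -5, 0, -4, 1] → max 7
[-5, 0, -4, 1, -7] → max 1
[0, -4, 1, -7, 8] → max 8
[-4, 1, -7, 8, 11] → max 11
[1, -7, 8, 11, -1] → max 11

12, 12, 12, 7, 7, 1, 8, 11, 11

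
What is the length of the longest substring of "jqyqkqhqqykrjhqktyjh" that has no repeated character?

[j] len 1
[j, q] len 2
[j, q, y] len 3
[y, q] len 2
[y, q, k] len 3
[k, q] len 2
[k, q, h] len 3
[h, q] len 2
[q] len 1
[q, y] len 2
[q, y, k] len 3
[q, y, k, r] len 4
[q, y, k, r, j] len 5
[q, y, k, r, j, h] len 6
[y, k, r, j, h, q] len 6
[r, j, h, q, k] len 5
[r, j, h, q, k, t] len 6
[r, j, h, q, k, t, y] len 7
[h, q, k, t, y, j] len 6
[q, k, t, y, j, h] len 6
Longest all-distinct length: 7.

7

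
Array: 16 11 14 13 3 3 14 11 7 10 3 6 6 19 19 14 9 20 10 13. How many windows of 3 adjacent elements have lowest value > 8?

[16, 11, 14] → min 11  > 8 ✓
[11, 14, 13] → min 11  > 8 ✓
[14, 13, 3] → min 3
[13, 3, 3] → min 3
[3, 3, 14] → min 3
[3, 14, 11] → min 3
[14, 11, 7] → min 7
[11, 7, 10] → min 7
[7, 10, 3] → min 3
[10, 3, 6] → min 3
[3, 6, 6] → min 3
[6, 6, 19] → min 6
[6, 19, 19] → min 6
[19, 19, 14] → min 14  > 8 ✓
[19, 14, 9] → min 9  > 8 ✓
[14, 9, 20] → min 9  > 8 ✓
[9, 20, 10] → min 9  > 8 ✓
[20, 10, 13] → min 10  > 8 ✓
7 windows satisfy the condition.

7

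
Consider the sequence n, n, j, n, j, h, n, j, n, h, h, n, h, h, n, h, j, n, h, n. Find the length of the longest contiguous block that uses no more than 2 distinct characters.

8

[n] 1 distinct, len 1
[n, n] 1 distinct, len 2
[n, n, j] 2 distinct, len 3
[n, n, j, n] 2 distinct, len 4
[n, n, j, n, j] 2 distinct, len 5
[j, h] 2 distinct, len 2
[h, n] 2 distinct, len 2
[n, j] 2 distinct, len 2
[n, j, n] 2 distinct, len 3
[n, h] 2 distinct, len 2
[n, h, h] 2 distinct, len 3
[n, h, h, n] 2 distinct, len 4
[n, h, h, n, h] 2 distinct, len 5
[n, h, h, n, h, h] 2 distinct, len 6
[n, h, h, n, h, h, n] 2 distinct, len 7
[n, h, h, n, h, h, n, h] 2 distinct, len 8
[h, j] 2 distinct, len 2
[j, n] 2 distinct, len 2
[n, h] 2 distinct, len 2
[n, h, n] 2 distinct, len 3
Longest length with ≤2 distinct: 8.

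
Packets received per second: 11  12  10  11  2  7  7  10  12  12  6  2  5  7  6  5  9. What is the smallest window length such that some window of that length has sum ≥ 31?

3

add 11: running sum 11 < 31
add 12: running sum 23 < 31
add 10: shortest ending here [11, 12, 10] sum 33, len 3
add 11: shortest ending here [12, 10, 11] sum 33, len 3
add 2: shortest ending here [12, 10, 11, 2] sum 35, len 4
add 7: shortest ending here [12, 10, 11, 2, 7] sum 42, len 5
add 7: shortest ending here [10, 11, 2, 7, 7] sum 37, len 5
add 10: shortest ending here [11, 2, 7, 7, 10] sum 37, len 5
add 12: shortest ending here [7, 7, 10, 12] sum 36, len 4
add 12: shortest ending here [10, 12, 12] sum 34, len 3
add 6: shortest ending here [10, 12, 12, 6] sum 40, len 4
add 2: shortest ending here [12, 12, 6, 2] sum 32, len 4
add 5: shortest ending here [12, 12, 6, 2, 5] sum 37, len 5
add 7: shortest ending here [12, 6, 2, 5, 7] sum 32, len 5
add 6: shortest ending here [12, 6, 2, 5, 7, 6] sum 38, len 6
add 5: shortest ending here [6, 2, 5, 7, 6, 5] sum 31, len 6
add 9: shortest ending here [5, 7, 6, 5, 9] sum 32, len 5
Shortest qualifying length: 3.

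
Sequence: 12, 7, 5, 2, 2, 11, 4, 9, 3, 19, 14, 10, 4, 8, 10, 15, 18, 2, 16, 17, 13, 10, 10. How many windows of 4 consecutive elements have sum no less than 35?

[12, 7, 5, 2] → sum 26
[7, 5, 2, 2] → sum 16
[5, 2, 2, 11] → sum 20
[2, 2, 11, 4] → sum 19
[2, 11, 4, 9] → sum 26
[11, 4, 9, 3] → sum 27
[4, 9, 3, 19] → sum 35  ≥ 35 ✓
[9, 3, 19, 14] → sum 45  ≥ 35 ✓
[3, 19, 14, 10] → sum 46  ≥ 35 ✓
[19, 14, 10, 4] → sum 47  ≥ 35 ✓
[14, 10, 4, 8] → sum 36  ≥ 35 ✓
[10, 4, 8, 10] → sum 32
[4, 8, 10, 15] → sum 37  ≥ 35 ✓
[8, 10, 15, 18] → sum 51  ≥ 35 ✓
[10, 15, 18, 2] → sum 45  ≥ 35 ✓
[15, 18, 2, 16] → sum 51  ≥ 35 ✓
[18, 2, 16, 17] → sum 53  ≥ 35 ✓
[2, 16, 17, 13] → sum 48  ≥ 35 ✓
[16, 17, 13, 10] → sum 56  ≥ 35 ✓
[17, 13, 10, 10] → sum 50  ≥ 35 ✓
13 windows satisfy the condition.

13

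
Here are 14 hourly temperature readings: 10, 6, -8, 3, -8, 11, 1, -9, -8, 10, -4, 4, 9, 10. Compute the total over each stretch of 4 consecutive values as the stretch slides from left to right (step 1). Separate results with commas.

[10, 6, -8, 3] → sum 11
[6, -8, 3, -8] → sum -7
[-8, 3, -8, 11] → sum -2
[3, -8, 11, 1] → sum 7
[-8, 11, 1, -9] → sum -5
[11, 1, -9, -8] → sum -5
[1, -9, -8, 10] → sum -6
[-9, -8, 10, -4] → sum -11
[-8, 10, -4, 4] → sum 2
[10, -4, 4, 9] → sum 19
[-4, 4, 9, 10] → sum 19

11, -7, -2, 7, -5, -5, -6, -11, 2, 19, 19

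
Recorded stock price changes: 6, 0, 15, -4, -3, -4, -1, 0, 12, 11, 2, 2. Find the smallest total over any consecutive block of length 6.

Each size-6 window and its sum:
6 0 15 -4 -3 -4 → sum 10
0 15 -4 -3 -4 -1 → sum 3
15 -4 -3 -4 -1 0 → sum 3
-4 -3 -4 -1 0 12 → sum 0
-3 -4 -1 0 12 11 → sum 15
-4 -1 0 12 11 2 → sum 20
-1 0 12 11 2 2 → sum 26
Smallest of these is 0.

0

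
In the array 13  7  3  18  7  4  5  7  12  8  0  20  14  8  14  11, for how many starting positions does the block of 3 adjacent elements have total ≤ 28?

[13, 7, 3] → sum 23  ≤ 28 ✓
[7, 3, 18] → sum 28  ≤ 28 ✓
[3, 18, 7] → sum 28  ≤ 28 ✓
[18, 7, 4] → sum 29
[7, 4, 5] → sum 16  ≤ 28 ✓
[4, 5, 7] → sum 16  ≤ 28 ✓
[5, 7, 12] → sum 24  ≤ 28 ✓
[7, 12, 8] → sum 27  ≤ 28 ✓
[12, 8, 0] → sum 20  ≤ 28 ✓
[8, 0, 20] → sum 28  ≤ 28 ✓
[0, 20, 14] → sum 34
[20, 14, 8] → sum 42
[14, 8, 14] → sum 36
[8, 14, 11] → sum 33
9 windows satisfy the condition.

9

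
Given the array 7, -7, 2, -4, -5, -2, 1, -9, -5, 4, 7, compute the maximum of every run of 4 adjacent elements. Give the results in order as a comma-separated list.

7, 2, 2, 1, 1, 1, 4, 7

Sliding a size-4 window across the 11 values:
(7, -7, 2, -4) → max 7
(-7, 2, -4, -5) → max 2
(2, -4, -5, -2) → max 2
(-4, -5, -2, 1) → max 1
(-5, -2, 1, -9) → max 1
(-2, 1, -9, -5) → max 1
(1, -9, -5, 4) → max 4
(-9, -5, 4, 7) → max 7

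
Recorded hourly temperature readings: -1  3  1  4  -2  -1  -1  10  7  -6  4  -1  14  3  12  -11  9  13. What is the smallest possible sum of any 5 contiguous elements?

(-1, 3, 1, 4, -2) → sum 5
(3, 1, 4, -2, -1) → sum 5
(1, 4, -2, -1, -1) → sum 1
(4, -2, -1, -1, 10) → sum 10
(-2, -1, -1, 10, 7) → sum 13
(-1, -1, 10, 7, -6) → sum 9
(-1, 10, 7, -6, 4) → sum 14
(10, 7, -6, 4, -1) → sum 14
(7, -6, 4, -1, 14) → sum 18
(-6, 4, -1, 14, 3) → sum 14
(4, -1, 14, 3, 12) → sum 32
(-1, 14, 3, 12, -11) → sum 17
(14, 3, 12, -11, 9) → sum 27
(3, 12, -11, 9, 13) → sum 26
Smallest of these is 1.

1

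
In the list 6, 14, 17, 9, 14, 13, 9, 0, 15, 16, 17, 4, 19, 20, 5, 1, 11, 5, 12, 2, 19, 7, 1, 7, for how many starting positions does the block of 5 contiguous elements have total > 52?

9

6 14 17 9 14 → sum 60  > 52 ✓
14 17 9 14 13 → sum 67  > 52 ✓
17 9 14 13 9 → sum 62  > 52 ✓
9 14 13 9 0 → sum 45
14 13 9 0 15 → sum 51
13 9 0 15 16 → sum 53  > 52 ✓
9 0 15 16 17 → sum 57  > 52 ✓
0 15 16 17 4 → sum 52
15 16 17 4 19 → sum 71  > 52 ✓
16 17 4 19 20 → sum 76  > 52 ✓
17 4 19 20 5 → sum 65  > 52 ✓
4 19 20 5 1 → sum 49
19 20 5 1 11 → sum 56  > 52 ✓
20 5 1 11 5 → sum 42
5 1 11 5 12 → sum 34
1 11 5 12 2 → sum 31
11 5 12 2 19 → sum 49
5 12 2 19 7 → sum 45
12 2 19 7 1 → sum 41
2 19 7 1 7 → sum 36
9 windows satisfy the condition.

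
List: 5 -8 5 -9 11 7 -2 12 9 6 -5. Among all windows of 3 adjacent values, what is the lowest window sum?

-12

[5, -8, 5] → sum 2
[-8, 5, -9] → sum -12
[5, -9, 11] → sum 7
[-9, 11, 7] → sum 9
[11, 7, -2] → sum 16
[7, -2, 12] → sum 17
[-2, 12, 9] → sum 19
[12, 9, 6] → sum 27
[9, 6, -5] → sum 10
Lowest of these is -12.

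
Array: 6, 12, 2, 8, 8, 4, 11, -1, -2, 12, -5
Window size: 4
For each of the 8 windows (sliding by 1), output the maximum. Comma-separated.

12, 12, 8, 11, 11, 11, 12, 12

[6, 12, 2, 8] → max 12
[12, 2, 8, 8] → max 12
[2, 8, 8, 4] → max 8
[8, 8, 4, 11] → max 11
[8, 4, 11, -1] → max 11
[4, 11, -1, -2] → max 11
[11, -1, -2, 12] → max 12
[-1, -2, 12, -5] → max 12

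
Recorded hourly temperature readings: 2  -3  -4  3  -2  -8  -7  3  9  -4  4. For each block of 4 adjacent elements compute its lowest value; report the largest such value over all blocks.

-4

Window mins for each of the 8 positions:
2 -3 -4 3 → min -4
-3 -4 3 -2 → min -4
-4 3 -2 -8 → min -8
3 -2 -8 -7 → min -8
-2 -8 -7 3 → min -8
-8 -7 3 9 → min -8
-7 3 9 -4 → min -7
3 9 -4 4 → min -4
Largest of these is -4.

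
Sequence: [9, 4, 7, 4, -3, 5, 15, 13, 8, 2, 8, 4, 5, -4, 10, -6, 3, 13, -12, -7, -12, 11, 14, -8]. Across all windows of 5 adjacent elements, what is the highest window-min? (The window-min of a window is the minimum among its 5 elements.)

2

Each size-5 window and its min:
(9, 4, 7, 4, -3) → min -3
(4, 7, 4, -3, 5) → min -3
(7, 4, -3, 5, 15) → min -3
(4, -3, 5, 15, 13) → min -3
(-3, 5, 15, 13, 8) → min -3
(5, 15, 13, 8, 2) → min 2
(15, 13, 8, 2, 8) → min 2
(13, 8, 2, 8, 4) → min 2
(8, 2, 8, 4, 5) → min 2
(2, 8, 4, 5, -4) → min -4
(8, 4, 5, -4, 10) → min -4
(4, 5, -4, 10, -6) → min -6
(5, -4, 10, -6, 3) → min -6
(-4, 10, -6, 3, 13) → min -6
(10, -6, 3, 13, -12) → min -12
(-6, 3, 13, -12, -7) → min -12
(3, 13, -12, -7, -12) → min -12
(13, -12, -7, -12, 11) → min -12
(-12, -7, -12, 11, 14) → min -12
(-7, -12, 11, 14, -8) → min -12
Highest of these is 2.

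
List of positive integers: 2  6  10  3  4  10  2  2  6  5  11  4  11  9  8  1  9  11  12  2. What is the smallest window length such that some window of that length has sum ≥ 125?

19

Extend right; whenever the sum reaches 125, record the length and shrink from the left:
add 2: running sum 2 < 125
add 6: running sum 8 < 125
add 10: running sum 18 < 125
add 3: running sum 21 < 125
add 4: running sum 25 < 125
add 10: running sum 35 < 125
add 2: running sum 37 < 125
add 2: running sum 39 < 125
add 6: running sum 45 < 125
add 5: running sum 50 < 125
add 11: running sum 61 < 125
add 4: running sum 65 < 125
add 11: running sum 76 < 125
add 9: running sum 85 < 125
add 8: running sum 93 < 125
add 1: running sum 94 < 125
add 9: running sum 103 < 125
add 11: running sum 114 < 125
end 18: [2, 6, 10, 3, 4, 10, 2, 2, 6, 5, 11, 4, 11, 9, 8, 1, 9, 11, 12] sum 126, len 19
end 19: [6, 10, 3, 4, 10, 2, 2, 6, 5, 11, 4, 11, 9, 8, 1, 9, 11, 12, 2] sum 126, len 19
Shortest qualifying length: 19.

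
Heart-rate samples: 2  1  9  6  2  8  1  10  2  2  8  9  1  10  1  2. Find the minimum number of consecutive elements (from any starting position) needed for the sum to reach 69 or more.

13

Extend right; whenever the sum reaches 69, record the length and shrink from the left:
add 2: running sum 2 < 69
add 1: running sum 3 < 69
add 9: running sum 12 < 69
add 6: running sum 18 < 69
add 2: running sum 20 < 69
add 8: running sum 28 < 69
add 1: running sum 29 < 69
add 10: running sum 39 < 69
add 2: running sum 41 < 69
add 2: running sum 43 < 69
add 8: running sum 51 < 69
add 9: running sum 60 < 69
add 1: running sum 61 < 69
add 10: shortest ending here [1, 9, 6, 2, 8, 1, 10, 2, 2, 8, 9, 1, 10] sum 69, len 13
add 1: shortest ending here [9, 6, 2, 8, 1, 10, 2, 2, 8, 9, 1, 10, 1] sum 69, len 13
add 2: shortest ending here [9, 6, 2, 8, 1, 10, 2, 2, 8, 9, 1, 10, 1, 2] sum 71, len 14
Shortest qualifying length: 13.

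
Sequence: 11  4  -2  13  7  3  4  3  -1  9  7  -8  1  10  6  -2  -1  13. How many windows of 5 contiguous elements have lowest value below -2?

11 4 -2 13 7 → min -2
4 -2 13 7 3 → min -2
-2 13 7 3 4 → min -2
13 7 3 4 3 → min 3
7 3 4 3 -1 → min -1
3 4 3 -1 9 → min -1
4 3 -1 9 7 → min -1
3 -1 9 7 -8 → min -8  < -2 ✓
-1 9 7 -8 1 → min -8  < -2 ✓
9 7 -8 1 10 → min -8  < -2 ✓
7 -8 1 10 6 → min -8  < -2 ✓
-8 1 10 6 -2 → min -8  < -2 ✓
1 10 6 -2 -1 → min -2
10 6 -2 -1 13 → min -2
5 windows satisfy the condition.

5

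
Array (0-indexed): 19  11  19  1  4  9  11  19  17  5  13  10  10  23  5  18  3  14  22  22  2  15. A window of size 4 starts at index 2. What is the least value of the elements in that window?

Elements at indices 2..5: 19, 1, 4, 9
min(19, 1, 4, 9) = 1

1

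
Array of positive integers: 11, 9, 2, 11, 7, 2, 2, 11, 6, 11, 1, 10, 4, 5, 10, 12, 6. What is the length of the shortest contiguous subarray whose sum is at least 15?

2

add 11: running sum 11 < 15
end 1: [11, 9] sum 20, len 2
end 2: [11, 9, 2] sum 22, len 3
end 3: [9, 2, 11] sum 22, len 3
end 4: [11, 7] sum 18, len 2
end 5: [11, 7, 2] sum 20, len 3
end 6: [11, 7, 2, 2] sum 22, len 4
end 7: [2, 2, 11] sum 15, len 3
end 8: [11, 6] sum 17, len 2
end 9: [6, 11] sum 17, len 2
end 10: [6, 11, 1] sum 18, len 3
end 11: [11, 1, 10] sum 22, len 3
end 12: [1, 10, 4] sum 15, len 3
end 13: [10, 4, 5] sum 19, len 3
end 14: [5, 10] sum 15, len 2
end 15: [10, 12] sum 22, len 2
end 16: [12, 6] sum 18, len 2
Shortest qualifying length: 2.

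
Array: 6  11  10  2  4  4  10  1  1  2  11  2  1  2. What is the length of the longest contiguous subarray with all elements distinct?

5

[6] len 1
[6, 11] len 2
[6, 11, 10] len 3
[6, 11, 10, 2] len 4
[6, 11, 10, 2, 4] len 5
[4] len 1
[4, 10] len 2
[4, 10, 1] len 3
[1] len 1
[1, 2] len 2
[1, 2, 11] len 3
[11, 2] len 2
[11, 2, 1] len 3
[1, 2] len 2
Longest all-distinct length: 5.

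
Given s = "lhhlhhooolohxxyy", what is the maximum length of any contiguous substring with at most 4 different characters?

Extend right; when distinct count exceeds 4, shrink from the left:
add l: window [l] (1 distinct), len 1
add h: window [l, h] (2 distinct), len 2
add h: window [l, h, h] (2 distinct), len 3
add l: window [l, h, h, l] (2 distinct), len 4
add h: window [l, h, h, l, h] (2 distinct), len 5
add h: window [l, h, h, l, h, h] (2 distinct), len 6
add o: window [l, h, h, l, h, h, o] (3 distinct), len 7
add o: window [l, h, h, l, h, h, o, o] (3 distinct), len 8
add o: window [l, h, h, l, h, h, o, o, o] (3 distinct), len 9
add l: window [l, h, h, l, h, h, o, o, o, l] (3 distinct), len 10
add o: window [l, h, h, l, h, h, o, o, o, l, o] (3 distinct), len 11
add h: window [l, h, h, l, h, h, o, o, o, l, o, h] (3 distinct), len 12
add x: window [l, h, h, l, h, h, o, o, o, l, o, h, x] (4 distinct), len 13
add x: window [l, h, h, l, h, h, o, o, o, l, o, h, x, x] (4 distinct), len 14
add y: window [o, h, x, x, y] (4 distinct), len 5
add y: window [o, h, x, x, y, y] (4 distinct), len 6
Longest length with ≤4 distinct: 14.

14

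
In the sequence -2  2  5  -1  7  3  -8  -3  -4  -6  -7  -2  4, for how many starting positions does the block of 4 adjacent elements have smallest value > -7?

[-2, 2, 5, -1] → min -2  > -7 ✓
[2, 5, -1, 7] → min -1  > -7 ✓
[5, -1, 7, 3] → min -1  > -7 ✓
[-1, 7, 3, -8] → min -8
[7, 3, -8, -3] → min -8
[3, -8, -3, -4] → min -8
[-8, -3, -4, -6] → min -8
[-3, -4, -6, -7] → min -7
[-4, -6, -7, -2] → min -7
[-6, -7, -2, 4] → min -7
3 windows satisfy the condition.

3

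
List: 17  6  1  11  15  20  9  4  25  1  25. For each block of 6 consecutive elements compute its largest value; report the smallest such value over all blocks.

20

[17, 6, 1, 11, 15, 20] → max 20
[6, 1, 11, 15, 20, 9] → max 20
[1, 11, 15, 20, 9, 4] → max 20
[11, 15, 20, 9, 4, 25] → max 25
[15, 20, 9, 4, 25, 1] → max 25
[20, 9, 4, 25, 1, 25] → max 25
Smallest of these is 20.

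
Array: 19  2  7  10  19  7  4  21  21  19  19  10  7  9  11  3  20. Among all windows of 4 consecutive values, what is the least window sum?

Window sums for each of the 14 positions:
19 2 7 10 → sum 38
2 7 10 19 → sum 38
7 10 19 7 → sum 43
10 19 7 4 → sum 40
19 7 4 21 → sum 51
7 4 21 21 → sum 53
4 21 21 19 → sum 65
21 21 19 19 → sum 80
21 19 19 10 → sum 69
19 19 10 7 → sum 55
19 10 7 9 → sum 45
10 7 9 11 → sum 37
7 9 11 3 → sum 30
9 11 3 20 → sum 43
Least of these is 30.

30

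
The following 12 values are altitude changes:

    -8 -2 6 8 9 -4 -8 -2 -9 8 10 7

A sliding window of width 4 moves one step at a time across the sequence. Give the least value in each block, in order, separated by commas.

-8, -2, -4, -8, -8, -9, -9, -9, -9

[-8, -2, 6, 8] → min -8
[-2, 6, 8, 9] → min -2
[6, 8, 9, -4] → min -4
[8, 9, -4, -8] → min -8
[9, -4, -8, -2] → min -8
[-4, -8, -2, -9] → min -9
[-8, -2, -9, 8] → min -9
[-2, -9, 8, 10] → min -9
[-9, 8, 10, 7] → min -9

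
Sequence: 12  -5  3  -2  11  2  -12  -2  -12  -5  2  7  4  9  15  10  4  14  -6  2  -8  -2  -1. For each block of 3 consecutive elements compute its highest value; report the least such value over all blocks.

[12, -5, 3] → max 12
[-5, 3, -2] → max 3
[3, -2, 11] → max 11
[-2, 11, 2] → max 11
[11, 2, -12] → max 11
[2, -12, -2] → max 2
[-12, -2, -12] → max -2
[-2, -12, -5] → max -2
[-12, -5, 2] → max 2
[-5, 2, 7] → max 7
[2, 7, 4] → max 7
[7, 4, 9] → max 9
[4, 9, 15] → max 15
[9, 15, 10] → max 15
[15, 10, 4] → max 15
[10, 4, 14] → max 14
[4, 14, -6] → max 14
[14, -6, 2] → max 14
[-6, 2, -8] → max 2
[2, -8, -2] → max 2
[-8, -2, -1] → max -1
Least of these is -2.

-2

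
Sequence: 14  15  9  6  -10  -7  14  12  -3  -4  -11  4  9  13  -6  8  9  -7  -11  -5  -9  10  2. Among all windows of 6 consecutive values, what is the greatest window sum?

37

(14, 15, 9, 6, -10, -7) → sum 27
(15, 9, 6, -10, -7, 14) → sum 27
(9, 6, -10, -7, 14, 12) → sum 24
(6, -10, -7, 14, 12, -3) → sum 12
(-10, -7, 14, 12, -3, -4) → sum 2
(-7, 14, 12, -3, -4, -11) → sum 1
(14, 12, -3, -4, -11, 4) → sum 12
(12, -3, -4, -11, 4, 9) → sum 7
(-3, -4, -11, 4, 9, 13) → sum 8
(-4, -11, 4, 9, 13, -6) → sum 5
(-11, 4, 9, 13, -6, 8) → sum 17
(4, 9, 13, -6, 8, 9) → sum 37
(9, 13, -6, 8, 9, -7) → sum 26
(13, -6, 8, 9, -7, -11) → sum 6
(-6, 8, 9, -7, -11, -5) → sum -12
(8, 9, -7, -11, -5, -9) → sum -15
(9, -7, -11, -5, -9, 10) → sum -13
(-7, -11, -5, -9, 10, 2) → sum -20
Greatest of these is 37.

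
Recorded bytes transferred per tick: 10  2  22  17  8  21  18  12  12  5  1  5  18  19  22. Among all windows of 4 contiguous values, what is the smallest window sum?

10 2 22 17 → sum 51
2 22 17 8 → sum 49
22 17 8 21 → sum 68
17 8 21 18 → sum 64
8 21 18 12 → sum 59
21 18 12 12 → sum 63
18 12 12 5 → sum 47
12 12 5 1 → sum 30
12 5 1 5 → sum 23
5 1 5 18 → sum 29
1 5 18 19 → sum 43
5 18 19 22 → sum 64
Smallest of these is 23.

23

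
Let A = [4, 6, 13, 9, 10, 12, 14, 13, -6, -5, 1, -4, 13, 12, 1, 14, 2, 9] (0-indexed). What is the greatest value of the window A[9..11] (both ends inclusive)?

Elements at indices 9..11: -5, 1, -4
max(-5, 1, -4) = 1

1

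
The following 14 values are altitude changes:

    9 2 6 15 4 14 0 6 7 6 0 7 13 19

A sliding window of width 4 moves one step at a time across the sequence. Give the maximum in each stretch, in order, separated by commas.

(9, 2, 6, 15) → max 15
(2, 6, 15, 4) → max 15
(6, 15, 4, 14) → max 15
(15, 4, 14, 0) → max 15
(4, 14, 0, 6) → max 14
(14, 0, 6, 7) → max 14
(0, 6, 7, 6) → max 7
(6, 7, 6, 0) → max 7
(7, 6, 0, 7) → max 7
(6, 0, 7, 13) → max 13
(0, 7, 13, 19) → max 19

15, 15, 15, 15, 14, 14, 7, 7, 7, 13, 19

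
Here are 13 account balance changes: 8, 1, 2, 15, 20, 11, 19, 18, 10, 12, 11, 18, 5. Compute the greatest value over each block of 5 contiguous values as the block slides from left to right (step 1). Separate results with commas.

8 1 2 15 20 → max 20
1 2 15 20 11 → max 20
2 15 20 11 19 → max 20
15 20 11 19 18 → max 20
20 11 19 18 10 → max 20
11 19 18 10 12 → max 19
19 18 10 12 11 → max 19
18 10 12 11 18 → max 18
10 12 11 18 5 → max 18

20, 20, 20, 20, 20, 19, 19, 18, 18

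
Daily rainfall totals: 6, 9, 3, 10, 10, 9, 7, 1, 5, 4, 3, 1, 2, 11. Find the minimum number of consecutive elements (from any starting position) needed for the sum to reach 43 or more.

6

add 6: running sum 6 < 43
add 9: running sum 15 < 43
add 3: running sum 18 < 43
add 10: running sum 28 < 43
add 10: running sum 38 < 43
add 9: shortest ending here [6, 9, 3, 10, 10, 9] sum 47, len 6
add 7: shortest ending here [9, 3, 10, 10, 9, 7] sum 48, len 6
add 1: shortest ending here [9, 3, 10, 10, 9, 7, 1] sum 49, len 7
add 5: shortest ending here [3, 10, 10, 9, 7, 1, 5] sum 45, len 7
add 4: shortest ending here [10, 10, 9, 7, 1, 5, 4] sum 46, len 7
add 3: shortest ending here [10, 10, 9, 7, 1, 5, 4, 3] sum 49, len 8
add 1: shortest ending here [10, 10, 9, 7, 1, 5, 4, 3, 1] sum 50, len 9
add 2: shortest ending here [10, 10, 9, 7, 1, 5, 4, 3, 1, 2] sum 52, len 10
add 11: shortest ending here [9, 7, 1, 5, 4, 3, 1, 2, 11] sum 43, len 9
Shortest qualifying length: 6.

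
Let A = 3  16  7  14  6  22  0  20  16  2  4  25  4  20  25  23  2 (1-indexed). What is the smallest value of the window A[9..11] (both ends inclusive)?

2

Elements at indices 9..11: 16, 2, 4
min(16, 2, 4) = 2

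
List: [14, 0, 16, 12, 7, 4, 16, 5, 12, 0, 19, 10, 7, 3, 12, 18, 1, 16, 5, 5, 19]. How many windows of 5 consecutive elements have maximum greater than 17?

11

[14, 0, 16, 12, 7] → max 16
[0, 16, 12, 7, 4] → max 16
[16, 12, 7, 4, 16] → max 16
[12, 7, 4, 16, 5] → max 16
[7, 4, 16, 5, 12] → max 16
[4, 16, 5, 12, 0] → max 16
[16, 5, 12, 0, 19] → max 19  > 17 ✓
[5, 12, 0, 19, 10] → max 19  > 17 ✓
[12, 0, 19, 10, 7] → max 19  > 17 ✓
[0, 19, 10, 7, 3] → max 19  > 17 ✓
[19, 10, 7, 3, 12] → max 19  > 17 ✓
[10, 7, 3, 12, 18] → max 18  > 17 ✓
[7, 3, 12, 18, 1] → max 18  > 17 ✓
[3, 12, 18, 1, 16] → max 18  > 17 ✓
[12, 18, 1, 16, 5] → max 18  > 17 ✓
[18, 1, 16, 5, 5] → max 18  > 17 ✓
[1, 16, 5, 5, 19] → max 19  > 17 ✓
11 windows satisfy the condition.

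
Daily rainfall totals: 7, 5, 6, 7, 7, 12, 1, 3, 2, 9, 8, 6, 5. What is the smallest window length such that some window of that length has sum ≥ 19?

add 7: running sum 7 < 19
add 5: running sum 12 < 19
add 6: running sum 18 < 19
add 7: shortest ending here [7, 5, 6, 7] sum 25, len 4
add 7: shortest ending here [6, 7, 7] sum 20, len 3
add 12: shortest ending here [7, 12] sum 19, len 2
add 1: shortest ending here [7, 12, 1] sum 20, len 3
add 3: shortest ending here [7, 12, 1, 3] sum 23, len 4
add 2: shortest ending here [7, 12, 1, 3, 2] sum 25, len 5
add 9: shortest ending here [12, 1, 3, 2, 9] sum 27, len 5
add 8: shortest ending here [2, 9, 8] sum 19, len 3
add 6: shortest ending here [9, 8, 6] sum 23, len 3
add 5: shortest ending here [8, 6, 5] sum 19, len 3
Shortest qualifying length: 2.

2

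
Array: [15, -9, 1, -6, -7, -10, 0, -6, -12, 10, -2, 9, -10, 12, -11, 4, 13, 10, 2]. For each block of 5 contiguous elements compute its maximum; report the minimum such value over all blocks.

0

[15, -9, 1, -6, -7] → max 15
[-9, 1, -6, -7, -10] → max 1
[1, -6, -7, -10, 0] → max 1
[-6, -7, -10, 0, -6] → max 0
[-7, -10, 0, -6, -12] → max 0
[-10, 0, -6, -12, 10] → max 10
[0, -6, -12, 10, -2] → max 10
[-6, -12, 10, -2, 9] → max 10
[-12, 10, -2, 9, -10] → max 10
[10, -2, 9, -10, 12] → max 12
[-2, 9, -10, 12, -11] → max 12
[9, -10, 12, -11, 4] → max 12
[-10, 12, -11, 4, 13] → max 13
[12, -11, 4, 13, 10] → max 13
[-11, 4, 13, 10, 2] → max 13
Minimum of these is 0.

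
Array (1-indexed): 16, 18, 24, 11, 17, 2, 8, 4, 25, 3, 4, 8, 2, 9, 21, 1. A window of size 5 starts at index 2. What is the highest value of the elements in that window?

24

Elements at indices 2..6: 18, 24, 11, 17, 2
max(18, 24, 11, 17, 2) = 24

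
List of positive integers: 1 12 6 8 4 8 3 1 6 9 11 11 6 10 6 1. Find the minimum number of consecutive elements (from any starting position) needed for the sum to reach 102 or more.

15

Extend right; whenever the sum reaches 102, record the length and shrink from the left:
add 1: running sum 1 < 102
add 12: running sum 13 < 102
add 6: running sum 19 < 102
add 8: running sum 27 < 102
add 4: running sum 31 < 102
add 8: running sum 39 < 102
add 3: running sum 42 < 102
add 1: running sum 43 < 102
add 6: running sum 49 < 102
add 9: running sum 58 < 102
add 11: running sum 69 < 102
add 11: running sum 80 < 102
add 6: running sum 86 < 102
add 10: running sum 96 < 102
end 14: [1, 12, 6, 8, 4, 8, 3, 1, 6, 9, 11, 11, 6, 10, 6] sum 102, len 15
end 15: [12, 6, 8, 4, 8, 3, 1, 6, 9, 11, 11, 6, 10, 6, 1] sum 102, len 15
Shortest qualifying length: 15.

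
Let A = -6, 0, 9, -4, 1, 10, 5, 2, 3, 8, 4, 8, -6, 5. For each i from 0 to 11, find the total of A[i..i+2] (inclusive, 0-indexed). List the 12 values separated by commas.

3, 5, 6, 7, 16, 17, 10, 13, 15, 20, 6, 7

-6 0 9 → sum 3
0 9 -4 → sum 5
9 -4 1 → sum 6
-4 1 10 → sum 7
1 10 5 → sum 16
10 5 2 → sum 17
5 2 3 → sum 10
2 3 8 → sum 13
3 8 4 → sum 15
8 4 8 → sum 20
4 8 -6 → sum 6
8 -6 5 → sum 7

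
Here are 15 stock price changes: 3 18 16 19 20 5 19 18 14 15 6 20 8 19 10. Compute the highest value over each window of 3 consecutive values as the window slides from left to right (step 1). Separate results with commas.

[3, 18, 16] → max 18
[18, 16, 19] → max 19
[16, 19, 20] → max 20
[19, 20, 5] → max 20
[20, 5, 19] → max 20
[5, 19, 18] → max 19
[19, 18, 14] → max 19
[18, 14, 15] → max 18
[14, 15, 6] → max 15
[15, 6, 20] → max 20
[6, 20, 8] → max 20
[20, 8, 19] → max 20
[8, 19, 10] → max 19

18, 19, 20, 20, 20, 19, 19, 18, 15, 20, 20, 20, 19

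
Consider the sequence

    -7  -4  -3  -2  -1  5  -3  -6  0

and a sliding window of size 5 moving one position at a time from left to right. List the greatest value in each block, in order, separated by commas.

Sliding a size-5 window across the 9 values:
[-7, -4, -3, -2, -1] → max -1
[-4, -3, -2, -1, 5] → max 5
[-3, -2, -1, 5, -3] → max 5
[-2, -1, 5, -3, -6] → max 5
[-1, 5, -3, -6, 0] → max 5

-1, 5, 5, 5, 5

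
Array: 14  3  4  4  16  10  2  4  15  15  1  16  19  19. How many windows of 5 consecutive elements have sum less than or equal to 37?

14 3 4 4 16 → sum 41
3 4 4 16 10 → sum 37  ≤ 37 ✓
4 4 16 10 2 → sum 36  ≤ 37 ✓
4 16 10 2 4 → sum 36  ≤ 37 ✓
16 10 2 4 15 → sum 47
10 2 4 15 15 → sum 46
2 4 15 15 1 → sum 37  ≤ 37 ✓
4 15 15 1 16 → sum 51
15 15 1 16 19 → sum 66
15 1 16 19 19 → sum 70
4 windows satisfy the condition.

4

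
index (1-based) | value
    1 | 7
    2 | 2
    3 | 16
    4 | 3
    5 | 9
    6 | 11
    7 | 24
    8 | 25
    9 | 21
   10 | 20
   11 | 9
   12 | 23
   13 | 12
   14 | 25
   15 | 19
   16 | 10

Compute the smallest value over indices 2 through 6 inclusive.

2

Elements at indices 2..6: 2, 16, 3, 9, 11
min(2, 16, 3, 9, 11) = 2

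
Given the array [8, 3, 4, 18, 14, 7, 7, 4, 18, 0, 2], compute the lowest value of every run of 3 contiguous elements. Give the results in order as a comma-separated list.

3, 3, 4, 7, 7, 4, 4, 0, 0

(8, 3, 4) → min 3
(3, 4, 18) → min 3
(4, 18, 14) → min 4
(18, 14, 7) → min 7
(14, 7, 7) → min 7
(7, 7, 4) → min 4
(7, 4, 18) → min 4
(4, 18, 0) → min 0
(18, 0, 2) → min 0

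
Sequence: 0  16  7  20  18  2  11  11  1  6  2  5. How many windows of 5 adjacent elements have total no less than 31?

0 16 7 20 18 → sum 61  ≥ 31 ✓
16 7 20 18 2 → sum 63  ≥ 31 ✓
7 20 18 2 11 → sum 58  ≥ 31 ✓
20 18 2 11 11 → sum 62  ≥ 31 ✓
18 2 11 11 1 → sum 43  ≥ 31 ✓
2 11 11 1 6 → sum 31  ≥ 31 ✓
11 11 1 6 2 → sum 31  ≥ 31 ✓
11 1 6 2 5 → sum 25
7 windows satisfy the condition.

7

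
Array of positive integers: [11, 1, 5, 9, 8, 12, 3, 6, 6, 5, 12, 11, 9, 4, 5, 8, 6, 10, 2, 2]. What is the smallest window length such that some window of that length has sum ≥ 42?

5

add 11: running sum 11 < 42
add 1: running sum 12 < 42
add 5: running sum 17 < 42
add 9: running sum 26 < 42
add 8: running sum 34 < 42
add 12: shortest ending here [11, 1, 5, 9, 8, 12] sum 46, len 6
add 3: shortest ending here [11, 1, 5, 9, 8, 12, 3] sum 49, len 7
add 6: shortest ending here [5, 9, 8, 12, 3, 6] sum 43, len 6
add 6: shortest ending here [9, 8, 12, 3, 6, 6] sum 44, len 6
add 5: shortest ending here [9, 8, 12, 3, 6, 6, 5] sum 49, len 7
add 12: shortest ending here [12, 3, 6, 6, 5, 12] sum 44, len 6
add 11: shortest ending here [3, 6, 6, 5, 12, 11] sum 43, len 6
add 9: shortest ending here [6, 5, 12, 11, 9] sum 43, len 5
add 4: shortest ending here [6, 5, 12, 11, 9, 4] sum 47, len 6
add 5: shortest ending here [5, 12, 11, 9, 4, 5] sum 46, len 6
add 8: shortest ending here [12, 11, 9, 4, 5, 8] sum 49, len 6
add 6: shortest ending here [11, 9, 4, 5, 8, 6] sum 43, len 6
add 10: shortest ending here [9, 4, 5, 8, 6, 10] sum 42, len 6
add 2: shortest ending here [9, 4, 5, 8, 6, 10, 2] sum 44, len 7
add 2: shortest ending here [9, 4, 5, 8, 6, 10, 2, 2] sum 46, len 8
Shortest qualifying length: 5.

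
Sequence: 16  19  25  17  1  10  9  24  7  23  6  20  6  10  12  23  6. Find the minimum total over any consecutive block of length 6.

Each size-6 window and its sum:
(16, 19, 25, 17, 1, 10) → sum 88
(19, 25, 17, 1, 10, 9) → sum 81
(25, 17, 1, 10, 9, 24) → sum 86
(17, 1, 10, 9, 24, 7) → sum 68
(1, 10, 9, 24, 7, 23) → sum 74
(10, 9, 24, 7, 23, 6) → sum 79
(9, 24, 7, 23, 6, 20) → sum 89
(24, 7, 23, 6, 20, 6) → sum 86
(7, 23, 6, 20, 6, 10) → sum 72
(23, 6, 20, 6, 10, 12) → sum 77
(6, 20, 6, 10, 12, 23) → sum 77
(20, 6, 10, 12, 23, 6) → sum 77
Minimum of these is 68.

68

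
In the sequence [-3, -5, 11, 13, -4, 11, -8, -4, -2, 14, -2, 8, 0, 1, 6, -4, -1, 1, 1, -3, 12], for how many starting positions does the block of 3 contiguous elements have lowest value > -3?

[-3, -5, 11] → min -5
[-5, 11, 13] → min -5
[11, 13, -4] → min -4
[13, -4, 11] → min -4
[-4, 11, -8] → min -8
[11, -8, -4] → min -8
[-8, -4, -2] → min -8
[-4, -2, 14] → min -4
[-2, 14, -2] → min -2  > -3 ✓
[14, -2, 8] → min -2  > -3 ✓
[-2, 8, 0] → min -2  > -3 ✓
[8, 0, 1] → min 0  > -3 ✓
[0, 1, 6] → min 0  > -3 ✓
[1, 6, -4] → min -4
[6, -4, -1] → min -4
[-4, -1, 1] → min -4
[-1, 1, 1] → min -1  > -3 ✓
[1, 1, -3] → min -3
[1, -3, 12] → min -3
6 windows satisfy the condition.

6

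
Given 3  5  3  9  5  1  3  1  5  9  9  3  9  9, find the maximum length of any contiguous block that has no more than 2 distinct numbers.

5

add 3: window [3] (1 distinct), len 1
add 5: window [3, 5] (2 distinct), len 2
add 3: window [3, 5, 3] (2 distinct), len 3
add 9: window [3, 9] (2 distinct), len 2
add 5: window [9, 5] (2 distinct), len 2
add 1: window [5, 1] (2 distinct), len 2
add 3: window [1, 3] (2 distinct), len 2
add 1: window [1, 3, 1] (2 distinct), len 3
add 5: window [1, 5] (2 distinct), len 2
add 9: window [5, 9] (2 distinct), len 2
add 9: window [5, 9, 9] (2 distinct), len 3
add 3: window [9, 9, 3] (2 distinct), len 3
add 9: window [9, 9, 3, 9] (2 distinct), len 4
add 9: window [9, 9, 3, 9, 9] (2 distinct), len 5
Longest length with ≤2 distinct: 5.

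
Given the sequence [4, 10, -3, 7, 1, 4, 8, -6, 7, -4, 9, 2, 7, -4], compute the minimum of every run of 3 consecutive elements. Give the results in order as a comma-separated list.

[4, 10, -3] → min -3
[10, -3, 7] → min -3
[-3, 7, 1] → min -3
[7, 1, 4] → min 1
[1, 4, 8] → min 1
[4, 8, -6] → min -6
[8, -6, 7] → min -6
[-6, 7, -4] → min -6
[7, -4, 9] → min -4
[-4, 9, 2] → min -4
[9, 2, 7] → min 2
[2, 7, -4] → min -4

-3, -3, -3, 1, 1, -6, -6, -6, -4, -4, 2, -4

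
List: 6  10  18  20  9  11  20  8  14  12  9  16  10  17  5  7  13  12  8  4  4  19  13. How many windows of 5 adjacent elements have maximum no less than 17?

6 10 18 20 9 → max 20  ≥ 17 ✓
10 18 20 9 11 → max 20  ≥ 17 ✓
18 20 9 11 20 → max 20  ≥ 17 ✓
20 9 11 20 8 → max 20  ≥ 17 ✓
9 11 20 8 14 → max 20  ≥ 17 ✓
11 20 8 14 12 → max 20  ≥ 17 ✓
20 8 14 12 9 → max 20  ≥ 17 ✓
8 14 12 9 16 → max 16
14 12 9 16 10 → max 16
12 9 16 10 17 → max 17  ≥ 17 ✓
9 16 10 17 5 → max 17  ≥ 17 ✓
16 10 17 5 7 → max 17  ≥ 17 ✓
10 17 5 7 13 → max 17  ≥ 17 ✓
17 5 7 13 12 → max 17  ≥ 17 ✓
5 7 13 12 8 → max 13
7 13 12 8 4 → max 13
13 12 8 4 4 → max 13
12 8 4 4 19 → max 19  ≥ 17 ✓
8 4 4 19 13 → max 19  ≥ 17 ✓
14 windows satisfy the condition.

14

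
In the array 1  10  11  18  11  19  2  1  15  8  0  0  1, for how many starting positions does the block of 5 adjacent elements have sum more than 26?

[1, 10, 11, 18, 11] → sum 51  > 26 ✓
[10, 11, 18, 11, 19] → sum 69  > 26 ✓
[11, 18, 11, 19, 2] → sum 61  > 26 ✓
[18, 11, 19, 2, 1] → sum 51  > 26 ✓
[11, 19, 2, 1, 15] → sum 48  > 26 ✓
[19, 2, 1, 15, 8] → sum 45  > 26 ✓
[2, 1, 15, 8, 0] → sum 26
[1, 15, 8, 0, 0] → sum 24
[15, 8, 0, 0, 1] → sum 24
6 windows satisfy the condition.

6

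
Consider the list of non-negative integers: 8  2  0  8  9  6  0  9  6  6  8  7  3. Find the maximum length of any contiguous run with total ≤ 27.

add 8: [8] sum 8, len 1
add 2: [8, 2] sum 10, len 2
add 0: [8, 2, 0] sum 10, len 3
add 8: [8, 2, 0, 8] sum 18, len 4
add 9: [8, 2, 0, 8, 9] sum 27, len 5
add 6: [2, 0, 8, 9, 6] sum 25, len 5
add 0: [2, 0, 8, 9, 6, 0] sum 25, len 6
add 9: [9, 6, 0, 9] sum 24, len 4
add 6: [6, 0, 9, 6] sum 21, len 4
add 6: [6, 0, 9, 6, 6] sum 27, len 5
add 8: [6, 6, 8] sum 20, len 3
add 7: [6, 6, 8, 7] sum 27, len 4
add 3: [6, 8, 7, 3] sum 24, len 4
Longest length seen: 6.

6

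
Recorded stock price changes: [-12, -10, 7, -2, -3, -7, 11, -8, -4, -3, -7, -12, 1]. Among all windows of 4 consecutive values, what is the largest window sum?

-1

-12 -10 7 -2 → sum -17
-10 7 -2 -3 → sum -8
7 -2 -3 -7 → sum -5
-2 -3 -7 11 → sum -1
-3 -7 11 -8 → sum -7
-7 11 -8 -4 → sum -8
11 -8 -4 -3 → sum -4
-8 -4 -3 -7 → sum -22
-4 -3 -7 -12 → sum -26
-3 -7 -12 1 → sum -21
Largest of these is -1.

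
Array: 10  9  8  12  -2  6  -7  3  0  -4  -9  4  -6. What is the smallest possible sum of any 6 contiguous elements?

-13

(10, 9, 8, 12, -2, 6) → sum 43
(9, 8, 12, -2, 6, -7) → sum 26
(8, 12, -2, 6, -7, 3) → sum 20
(12, -2, 6, -7, 3, 0) → sum 12
(-2, 6, -7, 3, 0, -4) → sum -4
(6, -7, 3, 0, -4, -9) → sum -11
(-7, 3, 0, -4, -9, 4) → sum -13
(3, 0, -4, -9, 4, -6) → sum -12
Smallest of these is -13.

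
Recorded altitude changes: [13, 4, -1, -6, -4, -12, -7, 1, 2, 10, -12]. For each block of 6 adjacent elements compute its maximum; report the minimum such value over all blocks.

1

13 4 -1 -6 -4 -12 → max 13
4 -1 -6 -4 -12 -7 → max 4
-1 -6 -4 -12 -7 1 → max 1
-6 -4 -12 -7 1 2 → max 2
-4 -12 -7 1 2 10 → max 10
-12 -7 1 2 10 -12 → max 10
Minimum of these is 1.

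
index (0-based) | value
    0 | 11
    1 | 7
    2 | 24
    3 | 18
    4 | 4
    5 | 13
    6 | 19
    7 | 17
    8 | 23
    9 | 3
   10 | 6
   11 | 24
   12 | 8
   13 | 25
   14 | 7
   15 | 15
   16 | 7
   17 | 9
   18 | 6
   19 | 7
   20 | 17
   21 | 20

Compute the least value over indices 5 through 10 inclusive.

3

Elements at indices 5..10: 13, 19, 17, 23, 3, 6
min(13, 19, 17, 23, 3, 6) = 3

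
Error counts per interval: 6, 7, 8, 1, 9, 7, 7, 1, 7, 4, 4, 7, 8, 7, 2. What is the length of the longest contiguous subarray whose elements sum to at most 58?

10

add 6: [6] sum 6, len 1
add 7: [6, 7] sum 13, len 2
add 8: [6, 7, 8] sum 21, len 3
add 1: [6, 7, 8, 1] sum 22, len 4
add 9: [6, 7, 8, 1, 9] sum 31, len 5
add 7: [6, 7, 8, 1, 9, 7] sum 38, len 6
add 7: [6, 7, 8, 1, 9, 7, 7] sum 45, len 7
add 1: [6, 7, 8, 1, 9, 7, 7, 1] sum 46, len 8
add 7: [6, 7, 8, 1, 9, 7, 7, 1, 7] sum 53, len 9
add 4: [6, 7, 8, 1, 9, 7, 7, 1, 7, 4] sum 57, len 10
add 4: [7, 8, 1, 9, 7, 7, 1, 7, 4, 4] sum 55, len 10
add 7: [8, 1, 9, 7, 7, 1, 7, 4, 4, 7] sum 55, len 10
add 8: [1, 9, 7, 7, 1, 7, 4, 4, 7, 8] sum 55, len 10
add 7: [7, 7, 1, 7, 4, 4, 7, 8, 7] sum 52, len 9
add 2: [7, 7, 1, 7, 4, 4, 7, 8, 7, 2] sum 54, len 10
Longest length seen: 10.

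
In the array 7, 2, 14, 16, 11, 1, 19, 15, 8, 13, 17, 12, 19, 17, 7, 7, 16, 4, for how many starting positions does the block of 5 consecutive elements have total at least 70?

3

7 2 14 16 11 → sum 50
2 14 16 11 1 → sum 44
14 16 11 1 19 → sum 61
16 11 1 19 15 → sum 62
11 1 19 15 8 → sum 54
1 19 15 8 13 → sum 56
19 15 8 13 17 → sum 72  ≥ 70 ✓
15 8 13 17 12 → sum 65
8 13 17 12 19 → sum 69
13 17 12 19 17 → sum 78  ≥ 70 ✓
17 12 19 17 7 → sum 72  ≥ 70 ✓
12 19 17 7 7 → sum 62
19 17 7 7 16 → sum 66
17 7 7 16 4 → sum 51
3 windows satisfy the condition.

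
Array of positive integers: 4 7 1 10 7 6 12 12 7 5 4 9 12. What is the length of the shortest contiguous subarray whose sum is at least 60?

7

Extend right; whenever the sum reaches 60, record the length and shrink from the left:
add 4: running sum 4 < 60
add 7: running sum 11 < 60
add 1: running sum 12 < 60
add 10: running sum 22 < 60
add 7: running sum 29 < 60
add 6: running sum 35 < 60
add 12: running sum 47 < 60
add 12: running sum 59 < 60
end 8: [7, 1, 10, 7, 6, 12, 12, 7] sum 62, len 8
end 9: [1, 10, 7, 6, 12, 12, 7, 5] sum 60, len 8
end 10: [10, 7, 6, 12, 12, 7, 5, 4] sum 63, len 8
end 11: [7, 6, 12, 12, 7, 5, 4, 9] sum 62, len 8
end 12: [12, 12, 7, 5, 4, 9, 12] sum 61, len 7
Shortest qualifying length: 7.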